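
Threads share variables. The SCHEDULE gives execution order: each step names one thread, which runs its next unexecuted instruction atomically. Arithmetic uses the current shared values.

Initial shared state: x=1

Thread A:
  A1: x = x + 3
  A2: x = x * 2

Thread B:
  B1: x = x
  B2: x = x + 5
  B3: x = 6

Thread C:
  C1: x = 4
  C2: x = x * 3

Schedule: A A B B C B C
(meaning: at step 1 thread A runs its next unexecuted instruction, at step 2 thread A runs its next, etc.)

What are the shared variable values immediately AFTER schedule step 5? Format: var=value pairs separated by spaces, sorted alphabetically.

Step 1: thread A executes A1 (x = x + 3). Shared: x=4. PCs: A@1 B@0 C@0
Step 2: thread A executes A2 (x = x * 2). Shared: x=8. PCs: A@2 B@0 C@0
Step 3: thread B executes B1 (x = x). Shared: x=8. PCs: A@2 B@1 C@0
Step 4: thread B executes B2 (x = x + 5). Shared: x=13. PCs: A@2 B@2 C@0
Step 5: thread C executes C1 (x = 4). Shared: x=4. PCs: A@2 B@2 C@1

Answer: x=4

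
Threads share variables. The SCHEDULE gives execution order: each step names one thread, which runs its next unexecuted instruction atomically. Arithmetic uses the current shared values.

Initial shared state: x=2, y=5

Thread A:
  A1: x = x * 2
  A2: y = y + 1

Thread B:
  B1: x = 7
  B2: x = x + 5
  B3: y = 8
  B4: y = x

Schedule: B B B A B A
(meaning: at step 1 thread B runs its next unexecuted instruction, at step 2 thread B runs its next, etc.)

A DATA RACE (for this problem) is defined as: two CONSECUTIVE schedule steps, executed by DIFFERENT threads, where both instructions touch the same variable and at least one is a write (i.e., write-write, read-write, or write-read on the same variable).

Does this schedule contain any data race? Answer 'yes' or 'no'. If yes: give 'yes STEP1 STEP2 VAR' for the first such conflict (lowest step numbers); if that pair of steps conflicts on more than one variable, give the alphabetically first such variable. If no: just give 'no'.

Steps 1,2: same thread (B). No race.
Steps 2,3: same thread (B). No race.
Steps 3,4: B(r=-,w=y) vs A(r=x,w=x). No conflict.
Steps 4,5: A(x = x * 2) vs B(y = x). RACE on x (W-R).
Steps 5,6: B(y = x) vs A(y = y + 1). RACE on y (W-W).
First conflict at steps 4,5.

Answer: yes 4 5 x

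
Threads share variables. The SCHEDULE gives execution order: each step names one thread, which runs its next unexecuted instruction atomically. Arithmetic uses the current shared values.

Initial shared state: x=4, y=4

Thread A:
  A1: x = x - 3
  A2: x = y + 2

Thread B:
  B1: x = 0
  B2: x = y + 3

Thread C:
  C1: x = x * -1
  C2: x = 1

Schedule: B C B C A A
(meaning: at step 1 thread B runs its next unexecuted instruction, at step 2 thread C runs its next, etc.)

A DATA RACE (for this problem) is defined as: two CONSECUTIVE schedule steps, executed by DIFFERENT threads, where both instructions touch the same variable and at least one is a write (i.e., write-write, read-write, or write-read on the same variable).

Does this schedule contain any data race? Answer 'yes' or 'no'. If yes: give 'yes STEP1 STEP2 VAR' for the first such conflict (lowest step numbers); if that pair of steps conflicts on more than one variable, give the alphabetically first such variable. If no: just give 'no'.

Answer: yes 1 2 x

Derivation:
Steps 1,2: B(x = 0) vs C(x = x * -1). RACE on x (W-W).
Steps 2,3: C(x = x * -1) vs B(x = y + 3). RACE on x (W-W).
Steps 3,4: B(x = y + 3) vs C(x = 1). RACE on x (W-W).
Steps 4,5: C(x = 1) vs A(x = x - 3). RACE on x (W-W).
Steps 5,6: same thread (A). No race.
First conflict at steps 1,2.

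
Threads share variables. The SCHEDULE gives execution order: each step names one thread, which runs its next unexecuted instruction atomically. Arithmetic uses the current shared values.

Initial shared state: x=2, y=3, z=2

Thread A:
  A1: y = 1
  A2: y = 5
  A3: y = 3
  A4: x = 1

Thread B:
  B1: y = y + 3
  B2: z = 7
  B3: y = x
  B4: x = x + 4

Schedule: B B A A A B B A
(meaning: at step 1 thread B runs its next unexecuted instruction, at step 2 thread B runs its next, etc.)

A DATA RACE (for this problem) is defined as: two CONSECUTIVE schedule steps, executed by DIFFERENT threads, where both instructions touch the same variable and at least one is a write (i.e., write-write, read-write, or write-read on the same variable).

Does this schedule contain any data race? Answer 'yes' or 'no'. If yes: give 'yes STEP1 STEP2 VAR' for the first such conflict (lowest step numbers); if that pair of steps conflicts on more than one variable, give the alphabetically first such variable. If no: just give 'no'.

Answer: yes 5 6 y

Derivation:
Steps 1,2: same thread (B). No race.
Steps 2,3: B(r=-,w=z) vs A(r=-,w=y). No conflict.
Steps 3,4: same thread (A). No race.
Steps 4,5: same thread (A). No race.
Steps 5,6: A(y = 3) vs B(y = x). RACE on y (W-W).
Steps 6,7: same thread (B). No race.
Steps 7,8: B(x = x + 4) vs A(x = 1). RACE on x (W-W).
First conflict at steps 5,6.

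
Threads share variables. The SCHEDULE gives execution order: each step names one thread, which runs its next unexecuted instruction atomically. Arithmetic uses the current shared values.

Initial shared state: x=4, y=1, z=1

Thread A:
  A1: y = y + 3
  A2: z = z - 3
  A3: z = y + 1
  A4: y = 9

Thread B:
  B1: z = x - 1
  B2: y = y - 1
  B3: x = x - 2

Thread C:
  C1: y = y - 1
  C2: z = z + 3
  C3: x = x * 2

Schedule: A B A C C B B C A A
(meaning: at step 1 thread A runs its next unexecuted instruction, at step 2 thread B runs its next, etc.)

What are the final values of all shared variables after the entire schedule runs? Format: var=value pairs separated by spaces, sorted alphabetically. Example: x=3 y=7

Step 1: thread A executes A1 (y = y + 3). Shared: x=4 y=4 z=1. PCs: A@1 B@0 C@0
Step 2: thread B executes B1 (z = x - 1). Shared: x=4 y=4 z=3. PCs: A@1 B@1 C@0
Step 3: thread A executes A2 (z = z - 3). Shared: x=4 y=4 z=0. PCs: A@2 B@1 C@0
Step 4: thread C executes C1 (y = y - 1). Shared: x=4 y=3 z=0. PCs: A@2 B@1 C@1
Step 5: thread C executes C2 (z = z + 3). Shared: x=4 y=3 z=3. PCs: A@2 B@1 C@2
Step 6: thread B executes B2 (y = y - 1). Shared: x=4 y=2 z=3. PCs: A@2 B@2 C@2
Step 7: thread B executes B3 (x = x - 2). Shared: x=2 y=2 z=3. PCs: A@2 B@3 C@2
Step 8: thread C executes C3 (x = x * 2). Shared: x=4 y=2 z=3. PCs: A@2 B@3 C@3
Step 9: thread A executes A3 (z = y + 1). Shared: x=4 y=2 z=3. PCs: A@3 B@3 C@3
Step 10: thread A executes A4 (y = 9). Shared: x=4 y=9 z=3. PCs: A@4 B@3 C@3

Answer: x=4 y=9 z=3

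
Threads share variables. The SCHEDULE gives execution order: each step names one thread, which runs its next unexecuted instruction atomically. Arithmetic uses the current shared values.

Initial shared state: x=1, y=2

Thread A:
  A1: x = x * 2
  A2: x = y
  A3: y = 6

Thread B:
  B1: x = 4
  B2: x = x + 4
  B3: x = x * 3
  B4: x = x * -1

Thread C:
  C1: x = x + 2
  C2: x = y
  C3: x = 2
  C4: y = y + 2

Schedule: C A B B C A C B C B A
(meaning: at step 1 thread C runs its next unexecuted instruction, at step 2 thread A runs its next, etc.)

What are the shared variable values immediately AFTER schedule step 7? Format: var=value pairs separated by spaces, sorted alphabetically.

Answer: x=2 y=2

Derivation:
Step 1: thread C executes C1 (x = x + 2). Shared: x=3 y=2. PCs: A@0 B@0 C@1
Step 2: thread A executes A1 (x = x * 2). Shared: x=6 y=2. PCs: A@1 B@0 C@1
Step 3: thread B executes B1 (x = 4). Shared: x=4 y=2. PCs: A@1 B@1 C@1
Step 4: thread B executes B2 (x = x + 4). Shared: x=8 y=2. PCs: A@1 B@2 C@1
Step 5: thread C executes C2 (x = y). Shared: x=2 y=2. PCs: A@1 B@2 C@2
Step 6: thread A executes A2 (x = y). Shared: x=2 y=2. PCs: A@2 B@2 C@2
Step 7: thread C executes C3 (x = 2). Shared: x=2 y=2. PCs: A@2 B@2 C@3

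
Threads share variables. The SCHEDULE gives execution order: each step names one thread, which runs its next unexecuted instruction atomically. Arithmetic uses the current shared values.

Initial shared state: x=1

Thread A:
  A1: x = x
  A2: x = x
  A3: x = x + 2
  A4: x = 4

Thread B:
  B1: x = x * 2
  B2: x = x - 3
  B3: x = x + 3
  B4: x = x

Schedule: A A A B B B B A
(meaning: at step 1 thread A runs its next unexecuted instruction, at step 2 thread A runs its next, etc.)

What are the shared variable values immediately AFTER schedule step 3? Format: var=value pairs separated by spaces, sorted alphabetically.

Answer: x=3

Derivation:
Step 1: thread A executes A1 (x = x). Shared: x=1. PCs: A@1 B@0
Step 2: thread A executes A2 (x = x). Shared: x=1. PCs: A@2 B@0
Step 3: thread A executes A3 (x = x + 2). Shared: x=3. PCs: A@3 B@0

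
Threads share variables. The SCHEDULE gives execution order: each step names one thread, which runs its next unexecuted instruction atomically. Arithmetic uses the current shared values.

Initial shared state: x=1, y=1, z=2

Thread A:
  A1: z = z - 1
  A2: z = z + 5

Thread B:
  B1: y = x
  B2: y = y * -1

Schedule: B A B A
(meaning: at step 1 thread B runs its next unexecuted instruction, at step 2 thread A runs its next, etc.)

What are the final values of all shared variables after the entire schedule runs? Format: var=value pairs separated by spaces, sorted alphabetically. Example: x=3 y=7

Answer: x=1 y=-1 z=6

Derivation:
Step 1: thread B executes B1 (y = x). Shared: x=1 y=1 z=2. PCs: A@0 B@1
Step 2: thread A executes A1 (z = z - 1). Shared: x=1 y=1 z=1. PCs: A@1 B@1
Step 3: thread B executes B2 (y = y * -1). Shared: x=1 y=-1 z=1. PCs: A@1 B@2
Step 4: thread A executes A2 (z = z + 5). Shared: x=1 y=-1 z=6. PCs: A@2 B@2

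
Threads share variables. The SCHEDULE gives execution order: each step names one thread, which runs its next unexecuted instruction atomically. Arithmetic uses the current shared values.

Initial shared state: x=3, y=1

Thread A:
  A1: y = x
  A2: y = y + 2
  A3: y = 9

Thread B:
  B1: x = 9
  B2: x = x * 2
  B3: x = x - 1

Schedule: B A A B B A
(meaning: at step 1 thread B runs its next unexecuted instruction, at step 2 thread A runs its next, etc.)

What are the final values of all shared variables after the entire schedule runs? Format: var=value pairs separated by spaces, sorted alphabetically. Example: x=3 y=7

Answer: x=17 y=9

Derivation:
Step 1: thread B executes B1 (x = 9). Shared: x=9 y=1. PCs: A@0 B@1
Step 2: thread A executes A1 (y = x). Shared: x=9 y=9. PCs: A@1 B@1
Step 3: thread A executes A2 (y = y + 2). Shared: x=9 y=11. PCs: A@2 B@1
Step 4: thread B executes B2 (x = x * 2). Shared: x=18 y=11. PCs: A@2 B@2
Step 5: thread B executes B3 (x = x - 1). Shared: x=17 y=11. PCs: A@2 B@3
Step 6: thread A executes A3 (y = 9). Shared: x=17 y=9. PCs: A@3 B@3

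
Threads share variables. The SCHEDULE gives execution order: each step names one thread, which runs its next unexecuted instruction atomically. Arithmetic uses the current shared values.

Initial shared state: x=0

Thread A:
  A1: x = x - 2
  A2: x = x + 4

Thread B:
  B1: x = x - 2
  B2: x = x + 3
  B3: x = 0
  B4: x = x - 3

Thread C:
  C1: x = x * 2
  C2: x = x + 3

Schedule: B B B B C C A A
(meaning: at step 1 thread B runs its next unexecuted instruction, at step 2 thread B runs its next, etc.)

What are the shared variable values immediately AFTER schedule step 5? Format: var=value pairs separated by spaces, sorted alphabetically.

Answer: x=-6

Derivation:
Step 1: thread B executes B1 (x = x - 2). Shared: x=-2. PCs: A@0 B@1 C@0
Step 2: thread B executes B2 (x = x + 3). Shared: x=1. PCs: A@0 B@2 C@0
Step 3: thread B executes B3 (x = 0). Shared: x=0. PCs: A@0 B@3 C@0
Step 4: thread B executes B4 (x = x - 3). Shared: x=-3. PCs: A@0 B@4 C@0
Step 5: thread C executes C1 (x = x * 2). Shared: x=-6. PCs: A@0 B@4 C@1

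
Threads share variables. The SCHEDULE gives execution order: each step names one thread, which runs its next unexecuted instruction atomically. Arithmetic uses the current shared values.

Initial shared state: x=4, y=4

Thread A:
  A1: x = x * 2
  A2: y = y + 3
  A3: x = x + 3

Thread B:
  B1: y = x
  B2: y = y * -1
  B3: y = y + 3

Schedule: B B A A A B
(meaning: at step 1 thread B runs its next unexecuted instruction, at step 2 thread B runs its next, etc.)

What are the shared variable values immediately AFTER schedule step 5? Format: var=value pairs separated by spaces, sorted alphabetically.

Answer: x=11 y=-1

Derivation:
Step 1: thread B executes B1 (y = x). Shared: x=4 y=4. PCs: A@0 B@1
Step 2: thread B executes B2 (y = y * -1). Shared: x=4 y=-4. PCs: A@0 B@2
Step 3: thread A executes A1 (x = x * 2). Shared: x=8 y=-4. PCs: A@1 B@2
Step 4: thread A executes A2 (y = y + 3). Shared: x=8 y=-1. PCs: A@2 B@2
Step 5: thread A executes A3 (x = x + 3). Shared: x=11 y=-1. PCs: A@3 B@2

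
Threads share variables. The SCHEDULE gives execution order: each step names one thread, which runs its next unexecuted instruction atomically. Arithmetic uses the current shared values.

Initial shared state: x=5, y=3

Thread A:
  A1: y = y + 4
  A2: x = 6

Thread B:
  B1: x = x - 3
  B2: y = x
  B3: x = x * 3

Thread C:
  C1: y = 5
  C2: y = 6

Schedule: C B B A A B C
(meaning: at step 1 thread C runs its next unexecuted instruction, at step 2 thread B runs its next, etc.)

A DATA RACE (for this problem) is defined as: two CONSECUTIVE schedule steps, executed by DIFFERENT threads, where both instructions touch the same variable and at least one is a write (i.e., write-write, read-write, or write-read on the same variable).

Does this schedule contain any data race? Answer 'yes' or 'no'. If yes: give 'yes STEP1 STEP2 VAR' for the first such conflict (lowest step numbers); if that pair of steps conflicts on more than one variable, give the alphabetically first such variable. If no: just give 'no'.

Steps 1,2: C(r=-,w=y) vs B(r=x,w=x). No conflict.
Steps 2,3: same thread (B). No race.
Steps 3,4: B(y = x) vs A(y = y + 4). RACE on y (W-W).
Steps 4,5: same thread (A). No race.
Steps 5,6: A(x = 6) vs B(x = x * 3). RACE on x (W-W).
Steps 6,7: B(r=x,w=x) vs C(r=-,w=y). No conflict.
First conflict at steps 3,4.

Answer: yes 3 4 y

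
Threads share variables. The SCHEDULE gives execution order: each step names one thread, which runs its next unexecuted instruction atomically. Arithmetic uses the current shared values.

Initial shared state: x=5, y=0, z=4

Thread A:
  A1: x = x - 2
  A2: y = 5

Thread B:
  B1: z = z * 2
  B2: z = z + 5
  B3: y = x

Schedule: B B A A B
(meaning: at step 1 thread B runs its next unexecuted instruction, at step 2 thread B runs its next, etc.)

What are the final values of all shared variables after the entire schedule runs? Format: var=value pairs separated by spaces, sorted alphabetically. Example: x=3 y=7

Step 1: thread B executes B1 (z = z * 2). Shared: x=5 y=0 z=8. PCs: A@0 B@1
Step 2: thread B executes B2 (z = z + 5). Shared: x=5 y=0 z=13. PCs: A@0 B@2
Step 3: thread A executes A1 (x = x - 2). Shared: x=3 y=0 z=13. PCs: A@1 B@2
Step 4: thread A executes A2 (y = 5). Shared: x=3 y=5 z=13. PCs: A@2 B@2
Step 5: thread B executes B3 (y = x). Shared: x=3 y=3 z=13. PCs: A@2 B@3

Answer: x=3 y=3 z=13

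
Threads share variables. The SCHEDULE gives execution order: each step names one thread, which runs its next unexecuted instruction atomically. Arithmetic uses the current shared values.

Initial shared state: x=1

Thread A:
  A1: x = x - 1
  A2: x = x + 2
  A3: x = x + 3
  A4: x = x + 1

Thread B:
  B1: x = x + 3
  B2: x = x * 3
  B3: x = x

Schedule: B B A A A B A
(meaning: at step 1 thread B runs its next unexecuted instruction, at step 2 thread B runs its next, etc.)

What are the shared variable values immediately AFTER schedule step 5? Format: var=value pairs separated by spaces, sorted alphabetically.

Answer: x=16

Derivation:
Step 1: thread B executes B1 (x = x + 3). Shared: x=4. PCs: A@0 B@1
Step 2: thread B executes B2 (x = x * 3). Shared: x=12. PCs: A@0 B@2
Step 3: thread A executes A1 (x = x - 1). Shared: x=11. PCs: A@1 B@2
Step 4: thread A executes A2 (x = x + 2). Shared: x=13. PCs: A@2 B@2
Step 5: thread A executes A3 (x = x + 3). Shared: x=16. PCs: A@3 B@2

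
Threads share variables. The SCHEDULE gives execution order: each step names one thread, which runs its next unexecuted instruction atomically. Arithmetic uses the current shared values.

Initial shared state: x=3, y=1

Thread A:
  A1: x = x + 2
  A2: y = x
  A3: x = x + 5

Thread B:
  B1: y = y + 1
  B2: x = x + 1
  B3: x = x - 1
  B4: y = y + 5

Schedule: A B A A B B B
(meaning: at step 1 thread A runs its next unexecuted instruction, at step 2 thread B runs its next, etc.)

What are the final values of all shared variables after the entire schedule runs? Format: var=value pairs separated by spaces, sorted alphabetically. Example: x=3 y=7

Answer: x=10 y=10

Derivation:
Step 1: thread A executes A1 (x = x + 2). Shared: x=5 y=1. PCs: A@1 B@0
Step 2: thread B executes B1 (y = y + 1). Shared: x=5 y=2. PCs: A@1 B@1
Step 3: thread A executes A2 (y = x). Shared: x=5 y=5. PCs: A@2 B@1
Step 4: thread A executes A3 (x = x + 5). Shared: x=10 y=5. PCs: A@3 B@1
Step 5: thread B executes B2 (x = x + 1). Shared: x=11 y=5. PCs: A@3 B@2
Step 6: thread B executes B3 (x = x - 1). Shared: x=10 y=5. PCs: A@3 B@3
Step 7: thread B executes B4 (y = y + 5). Shared: x=10 y=10. PCs: A@3 B@4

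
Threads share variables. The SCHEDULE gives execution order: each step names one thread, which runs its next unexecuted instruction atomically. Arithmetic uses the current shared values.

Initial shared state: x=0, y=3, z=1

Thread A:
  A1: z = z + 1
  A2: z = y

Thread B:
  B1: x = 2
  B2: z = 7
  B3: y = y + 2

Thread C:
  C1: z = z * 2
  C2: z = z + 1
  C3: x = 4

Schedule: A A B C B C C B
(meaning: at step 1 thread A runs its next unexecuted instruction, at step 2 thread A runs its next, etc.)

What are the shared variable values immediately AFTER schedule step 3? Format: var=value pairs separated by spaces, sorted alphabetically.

Answer: x=2 y=3 z=3

Derivation:
Step 1: thread A executes A1 (z = z + 1). Shared: x=0 y=3 z=2. PCs: A@1 B@0 C@0
Step 2: thread A executes A2 (z = y). Shared: x=0 y=3 z=3. PCs: A@2 B@0 C@0
Step 3: thread B executes B1 (x = 2). Shared: x=2 y=3 z=3. PCs: A@2 B@1 C@0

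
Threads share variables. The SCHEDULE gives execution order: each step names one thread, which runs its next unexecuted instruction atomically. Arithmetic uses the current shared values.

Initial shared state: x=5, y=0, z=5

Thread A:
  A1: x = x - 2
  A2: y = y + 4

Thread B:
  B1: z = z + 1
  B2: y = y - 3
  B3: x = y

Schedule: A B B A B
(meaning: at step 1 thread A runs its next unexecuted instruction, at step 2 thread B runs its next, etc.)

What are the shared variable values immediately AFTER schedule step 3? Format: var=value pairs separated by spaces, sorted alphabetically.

Answer: x=3 y=-3 z=6

Derivation:
Step 1: thread A executes A1 (x = x - 2). Shared: x=3 y=0 z=5. PCs: A@1 B@0
Step 2: thread B executes B1 (z = z + 1). Shared: x=3 y=0 z=6. PCs: A@1 B@1
Step 3: thread B executes B2 (y = y - 3). Shared: x=3 y=-3 z=6. PCs: A@1 B@2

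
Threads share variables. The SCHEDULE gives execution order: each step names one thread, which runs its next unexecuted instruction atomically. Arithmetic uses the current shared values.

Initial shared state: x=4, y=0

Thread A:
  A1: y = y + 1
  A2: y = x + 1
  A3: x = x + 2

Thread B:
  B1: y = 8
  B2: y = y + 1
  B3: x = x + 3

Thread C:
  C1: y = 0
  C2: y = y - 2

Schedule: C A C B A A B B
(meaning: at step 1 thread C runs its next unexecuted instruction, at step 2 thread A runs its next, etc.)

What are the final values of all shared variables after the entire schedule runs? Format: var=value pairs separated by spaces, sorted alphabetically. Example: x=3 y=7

Answer: x=9 y=6

Derivation:
Step 1: thread C executes C1 (y = 0). Shared: x=4 y=0. PCs: A@0 B@0 C@1
Step 2: thread A executes A1 (y = y + 1). Shared: x=4 y=1. PCs: A@1 B@0 C@1
Step 3: thread C executes C2 (y = y - 2). Shared: x=4 y=-1. PCs: A@1 B@0 C@2
Step 4: thread B executes B1 (y = 8). Shared: x=4 y=8. PCs: A@1 B@1 C@2
Step 5: thread A executes A2 (y = x + 1). Shared: x=4 y=5. PCs: A@2 B@1 C@2
Step 6: thread A executes A3 (x = x + 2). Shared: x=6 y=5. PCs: A@3 B@1 C@2
Step 7: thread B executes B2 (y = y + 1). Shared: x=6 y=6. PCs: A@3 B@2 C@2
Step 8: thread B executes B3 (x = x + 3). Shared: x=9 y=6. PCs: A@3 B@3 C@2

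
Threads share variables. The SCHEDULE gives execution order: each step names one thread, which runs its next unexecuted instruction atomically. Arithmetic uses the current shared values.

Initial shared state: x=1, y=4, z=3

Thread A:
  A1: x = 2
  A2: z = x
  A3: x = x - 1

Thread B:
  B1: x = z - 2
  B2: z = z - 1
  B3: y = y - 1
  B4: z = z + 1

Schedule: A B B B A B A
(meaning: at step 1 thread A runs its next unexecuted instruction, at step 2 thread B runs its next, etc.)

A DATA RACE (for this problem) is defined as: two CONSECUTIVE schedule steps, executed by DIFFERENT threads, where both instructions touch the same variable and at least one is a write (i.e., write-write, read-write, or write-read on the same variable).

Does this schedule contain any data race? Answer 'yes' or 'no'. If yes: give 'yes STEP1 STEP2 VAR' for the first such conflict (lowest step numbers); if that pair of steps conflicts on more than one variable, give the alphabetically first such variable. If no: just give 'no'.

Steps 1,2: A(x = 2) vs B(x = z - 2). RACE on x (W-W).
Steps 2,3: same thread (B). No race.
Steps 3,4: same thread (B). No race.
Steps 4,5: B(r=y,w=y) vs A(r=x,w=z). No conflict.
Steps 5,6: A(z = x) vs B(z = z + 1). RACE on z (W-W).
Steps 6,7: B(r=z,w=z) vs A(r=x,w=x). No conflict.
First conflict at steps 1,2.

Answer: yes 1 2 x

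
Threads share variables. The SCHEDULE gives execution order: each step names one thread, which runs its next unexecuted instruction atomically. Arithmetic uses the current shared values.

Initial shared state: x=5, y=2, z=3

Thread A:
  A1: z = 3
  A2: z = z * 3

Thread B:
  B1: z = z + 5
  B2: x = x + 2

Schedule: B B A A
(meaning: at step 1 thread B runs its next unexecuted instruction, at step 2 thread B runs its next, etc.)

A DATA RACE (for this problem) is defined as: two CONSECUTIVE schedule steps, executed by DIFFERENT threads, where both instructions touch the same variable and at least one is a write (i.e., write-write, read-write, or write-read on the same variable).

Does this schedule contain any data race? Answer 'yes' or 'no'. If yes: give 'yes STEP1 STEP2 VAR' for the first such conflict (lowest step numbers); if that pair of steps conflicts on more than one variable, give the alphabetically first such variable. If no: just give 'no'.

Answer: no

Derivation:
Steps 1,2: same thread (B). No race.
Steps 2,3: B(r=x,w=x) vs A(r=-,w=z). No conflict.
Steps 3,4: same thread (A). No race.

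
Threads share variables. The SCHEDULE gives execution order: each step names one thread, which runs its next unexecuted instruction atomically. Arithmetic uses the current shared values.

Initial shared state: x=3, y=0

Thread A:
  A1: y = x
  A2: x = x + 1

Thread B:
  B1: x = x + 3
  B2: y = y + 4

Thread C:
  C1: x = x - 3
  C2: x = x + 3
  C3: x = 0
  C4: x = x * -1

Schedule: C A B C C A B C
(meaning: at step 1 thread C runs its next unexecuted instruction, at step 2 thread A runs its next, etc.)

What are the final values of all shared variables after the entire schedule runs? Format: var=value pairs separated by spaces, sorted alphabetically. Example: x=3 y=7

Answer: x=-1 y=4

Derivation:
Step 1: thread C executes C1 (x = x - 3). Shared: x=0 y=0. PCs: A@0 B@0 C@1
Step 2: thread A executes A1 (y = x). Shared: x=0 y=0. PCs: A@1 B@0 C@1
Step 3: thread B executes B1 (x = x + 3). Shared: x=3 y=0. PCs: A@1 B@1 C@1
Step 4: thread C executes C2 (x = x + 3). Shared: x=6 y=0. PCs: A@1 B@1 C@2
Step 5: thread C executes C3 (x = 0). Shared: x=0 y=0. PCs: A@1 B@1 C@3
Step 6: thread A executes A2 (x = x + 1). Shared: x=1 y=0. PCs: A@2 B@1 C@3
Step 7: thread B executes B2 (y = y + 4). Shared: x=1 y=4. PCs: A@2 B@2 C@3
Step 8: thread C executes C4 (x = x * -1). Shared: x=-1 y=4. PCs: A@2 B@2 C@4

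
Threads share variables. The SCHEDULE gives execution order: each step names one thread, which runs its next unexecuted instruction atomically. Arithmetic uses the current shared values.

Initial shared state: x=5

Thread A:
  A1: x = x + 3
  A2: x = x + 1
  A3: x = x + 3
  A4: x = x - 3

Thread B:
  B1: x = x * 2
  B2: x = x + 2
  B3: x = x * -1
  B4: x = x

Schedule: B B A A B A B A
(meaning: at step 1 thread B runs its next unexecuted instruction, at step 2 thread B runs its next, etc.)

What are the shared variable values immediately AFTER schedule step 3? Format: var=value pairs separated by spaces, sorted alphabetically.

Step 1: thread B executes B1 (x = x * 2). Shared: x=10. PCs: A@0 B@1
Step 2: thread B executes B2 (x = x + 2). Shared: x=12. PCs: A@0 B@2
Step 3: thread A executes A1 (x = x + 3). Shared: x=15. PCs: A@1 B@2

Answer: x=15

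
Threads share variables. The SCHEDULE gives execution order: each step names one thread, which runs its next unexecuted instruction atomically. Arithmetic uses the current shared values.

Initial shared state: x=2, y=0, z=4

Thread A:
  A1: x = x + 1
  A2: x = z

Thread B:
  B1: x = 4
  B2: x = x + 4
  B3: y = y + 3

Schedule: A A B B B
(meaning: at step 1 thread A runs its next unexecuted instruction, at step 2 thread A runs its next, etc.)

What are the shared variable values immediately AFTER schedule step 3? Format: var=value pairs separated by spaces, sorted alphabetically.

Answer: x=4 y=0 z=4

Derivation:
Step 1: thread A executes A1 (x = x + 1). Shared: x=3 y=0 z=4. PCs: A@1 B@0
Step 2: thread A executes A2 (x = z). Shared: x=4 y=0 z=4. PCs: A@2 B@0
Step 3: thread B executes B1 (x = 4). Shared: x=4 y=0 z=4. PCs: A@2 B@1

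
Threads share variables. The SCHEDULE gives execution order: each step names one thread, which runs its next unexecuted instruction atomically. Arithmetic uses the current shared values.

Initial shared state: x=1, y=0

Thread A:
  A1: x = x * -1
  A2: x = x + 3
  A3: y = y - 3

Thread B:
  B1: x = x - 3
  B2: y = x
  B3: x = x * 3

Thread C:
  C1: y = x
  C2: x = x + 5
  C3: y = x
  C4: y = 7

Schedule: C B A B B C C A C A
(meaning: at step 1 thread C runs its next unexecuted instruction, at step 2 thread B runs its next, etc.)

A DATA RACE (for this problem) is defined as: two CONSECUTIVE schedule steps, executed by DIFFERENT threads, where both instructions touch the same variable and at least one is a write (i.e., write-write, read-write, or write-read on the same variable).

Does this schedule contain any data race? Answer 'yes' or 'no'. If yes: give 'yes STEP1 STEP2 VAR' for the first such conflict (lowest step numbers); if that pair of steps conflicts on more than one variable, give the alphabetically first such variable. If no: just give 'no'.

Steps 1,2: C(y = x) vs B(x = x - 3). RACE on x (R-W).
Steps 2,3: B(x = x - 3) vs A(x = x * -1). RACE on x (W-W).
Steps 3,4: A(x = x * -1) vs B(y = x). RACE on x (W-R).
Steps 4,5: same thread (B). No race.
Steps 5,6: B(x = x * 3) vs C(x = x + 5). RACE on x (W-W).
Steps 6,7: same thread (C). No race.
Steps 7,8: C(y = x) vs A(x = x + 3). RACE on x (R-W).
Steps 8,9: A(r=x,w=x) vs C(r=-,w=y). No conflict.
Steps 9,10: C(y = 7) vs A(y = y - 3). RACE on y (W-W).
First conflict at steps 1,2.

Answer: yes 1 2 x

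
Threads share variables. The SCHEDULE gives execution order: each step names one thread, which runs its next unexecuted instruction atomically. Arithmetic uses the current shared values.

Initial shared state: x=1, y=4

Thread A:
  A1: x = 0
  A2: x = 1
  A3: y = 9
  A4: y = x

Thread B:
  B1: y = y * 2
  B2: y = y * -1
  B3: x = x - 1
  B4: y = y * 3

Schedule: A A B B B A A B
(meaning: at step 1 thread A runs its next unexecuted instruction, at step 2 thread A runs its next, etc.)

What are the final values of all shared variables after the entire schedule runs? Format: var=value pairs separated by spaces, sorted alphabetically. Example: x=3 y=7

Answer: x=0 y=0

Derivation:
Step 1: thread A executes A1 (x = 0). Shared: x=0 y=4. PCs: A@1 B@0
Step 2: thread A executes A2 (x = 1). Shared: x=1 y=4. PCs: A@2 B@0
Step 3: thread B executes B1 (y = y * 2). Shared: x=1 y=8. PCs: A@2 B@1
Step 4: thread B executes B2 (y = y * -1). Shared: x=1 y=-8. PCs: A@2 B@2
Step 5: thread B executes B3 (x = x - 1). Shared: x=0 y=-8. PCs: A@2 B@3
Step 6: thread A executes A3 (y = 9). Shared: x=0 y=9. PCs: A@3 B@3
Step 7: thread A executes A4 (y = x). Shared: x=0 y=0. PCs: A@4 B@3
Step 8: thread B executes B4 (y = y * 3). Shared: x=0 y=0. PCs: A@4 B@4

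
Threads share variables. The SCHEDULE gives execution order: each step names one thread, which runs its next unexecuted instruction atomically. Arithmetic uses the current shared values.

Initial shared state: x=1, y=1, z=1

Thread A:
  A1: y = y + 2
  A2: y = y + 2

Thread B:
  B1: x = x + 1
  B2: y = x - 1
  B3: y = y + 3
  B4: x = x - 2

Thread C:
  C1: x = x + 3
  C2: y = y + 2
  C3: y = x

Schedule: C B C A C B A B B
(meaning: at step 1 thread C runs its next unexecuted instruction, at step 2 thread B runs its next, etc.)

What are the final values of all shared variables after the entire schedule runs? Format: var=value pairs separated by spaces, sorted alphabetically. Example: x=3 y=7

Step 1: thread C executes C1 (x = x + 3). Shared: x=4 y=1 z=1. PCs: A@0 B@0 C@1
Step 2: thread B executes B1 (x = x + 1). Shared: x=5 y=1 z=1. PCs: A@0 B@1 C@1
Step 3: thread C executes C2 (y = y + 2). Shared: x=5 y=3 z=1. PCs: A@0 B@1 C@2
Step 4: thread A executes A1 (y = y + 2). Shared: x=5 y=5 z=1. PCs: A@1 B@1 C@2
Step 5: thread C executes C3 (y = x). Shared: x=5 y=5 z=1. PCs: A@1 B@1 C@3
Step 6: thread B executes B2 (y = x - 1). Shared: x=5 y=4 z=1. PCs: A@1 B@2 C@3
Step 7: thread A executes A2 (y = y + 2). Shared: x=5 y=6 z=1. PCs: A@2 B@2 C@3
Step 8: thread B executes B3 (y = y + 3). Shared: x=5 y=9 z=1. PCs: A@2 B@3 C@3
Step 9: thread B executes B4 (x = x - 2). Shared: x=3 y=9 z=1. PCs: A@2 B@4 C@3

Answer: x=3 y=9 z=1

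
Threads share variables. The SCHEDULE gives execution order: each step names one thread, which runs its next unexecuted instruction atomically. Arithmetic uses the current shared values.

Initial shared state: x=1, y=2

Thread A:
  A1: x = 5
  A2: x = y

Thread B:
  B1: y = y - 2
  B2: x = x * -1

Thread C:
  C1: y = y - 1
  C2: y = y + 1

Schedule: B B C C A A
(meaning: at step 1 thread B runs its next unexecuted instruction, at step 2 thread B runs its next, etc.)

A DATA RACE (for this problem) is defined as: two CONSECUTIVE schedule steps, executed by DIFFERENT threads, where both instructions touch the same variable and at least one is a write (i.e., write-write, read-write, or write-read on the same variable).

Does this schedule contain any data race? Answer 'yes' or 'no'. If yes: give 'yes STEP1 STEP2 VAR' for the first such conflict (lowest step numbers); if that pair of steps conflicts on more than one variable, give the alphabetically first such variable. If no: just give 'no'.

Answer: no

Derivation:
Steps 1,2: same thread (B). No race.
Steps 2,3: B(r=x,w=x) vs C(r=y,w=y). No conflict.
Steps 3,4: same thread (C). No race.
Steps 4,5: C(r=y,w=y) vs A(r=-,w=x). No conflict.
Steps 5,6: same thread (A). No race.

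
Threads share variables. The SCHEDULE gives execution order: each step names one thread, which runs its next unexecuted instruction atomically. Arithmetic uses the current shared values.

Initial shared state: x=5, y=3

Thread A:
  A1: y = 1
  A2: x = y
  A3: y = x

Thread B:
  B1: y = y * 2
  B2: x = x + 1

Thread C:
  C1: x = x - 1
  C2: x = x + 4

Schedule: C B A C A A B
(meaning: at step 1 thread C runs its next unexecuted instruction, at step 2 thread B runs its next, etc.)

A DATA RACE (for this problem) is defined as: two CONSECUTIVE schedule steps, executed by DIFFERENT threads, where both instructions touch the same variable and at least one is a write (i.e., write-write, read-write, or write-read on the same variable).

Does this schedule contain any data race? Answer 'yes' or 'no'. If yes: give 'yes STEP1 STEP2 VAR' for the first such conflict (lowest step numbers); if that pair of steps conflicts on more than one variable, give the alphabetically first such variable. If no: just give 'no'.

Answer: yes 2 3 y

Derivation:
Steps 1,2: C(r=x,w=x) vs B(r=y,w=y). No conflict.
Steps 2,3: B(y = y * 2) vs A(y = 1). RACE on y (W-W).
Steps 3,4: A(r=-,w=y) vs C(r=x,w=x). No conflict.
Steps 4,5: C(x = x + 4) vs A(x = y). RACE on x (W-W).
Steps 5,6: same thread (A). No race.
Steps 6,7: A(y = x) vs B(x = x + 1). RACE on x (R-W).
First conflict at steps 2,3.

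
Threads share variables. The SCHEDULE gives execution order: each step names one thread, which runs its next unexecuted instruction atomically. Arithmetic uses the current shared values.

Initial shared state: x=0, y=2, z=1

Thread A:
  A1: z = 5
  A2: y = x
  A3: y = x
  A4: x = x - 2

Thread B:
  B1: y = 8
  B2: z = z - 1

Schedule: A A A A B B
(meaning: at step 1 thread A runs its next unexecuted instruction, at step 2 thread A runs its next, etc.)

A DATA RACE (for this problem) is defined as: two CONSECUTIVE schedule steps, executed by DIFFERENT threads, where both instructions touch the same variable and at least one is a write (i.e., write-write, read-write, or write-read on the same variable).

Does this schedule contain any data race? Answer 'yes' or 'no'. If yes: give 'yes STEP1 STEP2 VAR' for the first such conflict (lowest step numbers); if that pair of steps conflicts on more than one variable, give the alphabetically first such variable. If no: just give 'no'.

Steps 1,2: same thread (A). No race.
Steps 2,3: same thread (A). No race.
Steps 3,4: same thread (A). No race.
Steps 4,5: A(r=x,w=x) vs B(r=-,w=y). No conflict.
Steps 5,6: same thread (B). No race.

Answer: no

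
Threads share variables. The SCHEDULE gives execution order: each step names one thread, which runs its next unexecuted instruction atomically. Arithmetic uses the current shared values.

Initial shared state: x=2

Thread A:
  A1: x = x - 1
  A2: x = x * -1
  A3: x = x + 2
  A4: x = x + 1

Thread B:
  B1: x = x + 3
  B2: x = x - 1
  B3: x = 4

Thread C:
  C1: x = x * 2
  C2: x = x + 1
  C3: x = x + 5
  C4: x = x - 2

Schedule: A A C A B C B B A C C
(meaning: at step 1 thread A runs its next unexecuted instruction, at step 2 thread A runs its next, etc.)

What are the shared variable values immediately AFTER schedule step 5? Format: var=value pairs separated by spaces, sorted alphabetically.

Answer: x=3

Derivation:
Step 1: thread A executes A1 (x = x - 1). Shared: x=1. PCs: A@1 B@0 C@0
Step 2: thread A executes A2 (x = x * -1). Shared: x=-1. PCs: A@2 B@0 C@0
Step 3: thread C executes C1 (x = x * 2). Shared: x=-2. PCs: A@2 B@0 C@1
Step 4: thread A executes A3 (x = x + 2). Shared: x=0. PCs: A@3 B@0 C@1
Step 5: thread B executes B1 (x = x + 3). Shared: x=3. PCs: A@3 B@1 C@1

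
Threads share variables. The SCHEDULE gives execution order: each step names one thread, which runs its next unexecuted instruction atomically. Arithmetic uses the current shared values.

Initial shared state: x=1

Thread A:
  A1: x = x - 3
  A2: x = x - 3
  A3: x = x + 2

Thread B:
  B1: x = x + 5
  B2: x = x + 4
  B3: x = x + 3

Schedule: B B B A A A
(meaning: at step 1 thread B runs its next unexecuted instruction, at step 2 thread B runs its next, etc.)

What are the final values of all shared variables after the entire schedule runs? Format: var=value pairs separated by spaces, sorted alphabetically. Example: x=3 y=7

Step 1: thread B executes B1 (x = x + 5). Shared: x=6. PCs: A@0 B@1
Step 2: thread B executes B2 (x = x + 4). Shared: x=10. PCs: A@0 B@2
Step 3: thread B executes B3 (x = x + 3). Shared: x=13. PCs: A@0 B@3
Step 4: thread A executes A1 (x = x - 3). Shared: x=10. PCs: A@1 B@3
Step 5: thread A executes A2 (x = x - 3). Shared: x=7. PCs: A@2 B@3
Step 6: thread A executes A3 (x = x + 2). Shared: x=9. PCs: A@3 B@3

Answer: x=9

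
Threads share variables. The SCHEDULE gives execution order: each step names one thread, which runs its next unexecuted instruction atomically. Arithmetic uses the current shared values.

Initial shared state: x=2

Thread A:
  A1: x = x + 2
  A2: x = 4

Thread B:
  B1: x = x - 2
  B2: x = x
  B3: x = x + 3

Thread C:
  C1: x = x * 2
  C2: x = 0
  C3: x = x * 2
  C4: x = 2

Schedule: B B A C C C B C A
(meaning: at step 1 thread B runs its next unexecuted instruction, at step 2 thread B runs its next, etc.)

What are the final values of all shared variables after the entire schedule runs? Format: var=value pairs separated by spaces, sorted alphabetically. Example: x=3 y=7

Answer: x=4

Derivation:
Step 1: thread B executes B1 (x = x - 2). Shared: x=0. PCs: A@0 B@1 C@0
Step 2: thread B executes B2 (x = x). Shared: x=0. PCs: A@0 B@2 C@0
Step 3: thread A executes A1 (x = x + 2). Shared: x=2. PCs: A@1 B@2 C@0
Step 4: thread C executes C1 (x = x * 2). Shared: x=4. PCs: A@1 B@2 C@1
Step 5: thread C executes C2 (x = 0). Shared: x=0. PCs: A@1 B@2 C@2
Step 6: thread C executes C3 (x = x * 2). Shared: x=0. PCs: A@1 B@2 C@3
Step 7: thread B executes B3 (x = x + 3). Shared: x=3. PCs: A@1 B@3 C@3
Step 8: thread C executes C4 (x = 2). Shared: x=2. PCs: A@1 B@3 C@4
Step 9: thread A executes A2 (x = 4). Shared: x=4. PCs: A@2 B@3 C@4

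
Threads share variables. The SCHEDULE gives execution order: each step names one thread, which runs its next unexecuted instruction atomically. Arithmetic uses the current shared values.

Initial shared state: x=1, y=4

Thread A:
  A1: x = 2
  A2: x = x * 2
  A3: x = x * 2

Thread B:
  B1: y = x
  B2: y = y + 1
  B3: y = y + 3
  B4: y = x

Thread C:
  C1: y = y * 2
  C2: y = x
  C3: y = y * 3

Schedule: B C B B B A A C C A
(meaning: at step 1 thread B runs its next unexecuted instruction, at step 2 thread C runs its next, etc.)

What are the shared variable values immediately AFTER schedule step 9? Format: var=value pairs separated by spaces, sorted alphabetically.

Step 1: thread B executes B1 (y = x). Shared: x=1 y=1. PCs: A@0 B@1 C@0
Step 2: thread C executes C1 (y = y * 2). Shared: x=1 y=2. PCs: A@0 B@1 C@1
Step 3: thread B executes B2 (y = y + 1). Shared: x=1 y=3. PCs: A@0 B@2 C@1
Step 4: thread B executes B3 (y = y + 3). Shared: x=1 y=6. PCs: A@0 B@3 C@1
Step 5: thread B executes B4 (y = x). Shared: x=1 y=1. PCs: A@0 B@4 C@1
Step 6: thread A executes A1 (x = 2). Shared: x=2 y=1. PCs: A@1 B@4 C@1
Step 7: thread A executes A2 (x = x * 2). Shared: x=4 y=1. PCs: A@2 B@4 C@1
Step 8: thread C executes C2 (y = x). Shared: x=4 y=4. PCs: A@2 B@4 C@2
Step 9: thread C executes C3 (y = y * 3). Shared: x=4 y=12. PCs: A@2 B@4 C@3

Answer: x=4 y=12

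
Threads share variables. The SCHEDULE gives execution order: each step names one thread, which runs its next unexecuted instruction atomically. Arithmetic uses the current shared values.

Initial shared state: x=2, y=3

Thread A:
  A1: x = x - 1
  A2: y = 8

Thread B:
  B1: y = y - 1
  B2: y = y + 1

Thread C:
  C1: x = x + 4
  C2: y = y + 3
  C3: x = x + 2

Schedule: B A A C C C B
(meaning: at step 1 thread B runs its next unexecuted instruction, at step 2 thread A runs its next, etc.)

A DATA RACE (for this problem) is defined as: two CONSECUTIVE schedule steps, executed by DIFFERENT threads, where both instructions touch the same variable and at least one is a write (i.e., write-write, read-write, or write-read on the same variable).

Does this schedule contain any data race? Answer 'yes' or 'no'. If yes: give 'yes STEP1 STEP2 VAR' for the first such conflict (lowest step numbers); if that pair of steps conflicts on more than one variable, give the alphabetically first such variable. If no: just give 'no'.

Steps 1,2: B(r=y,w=y) vs A(r=x,w=x). No conflict.
Steps 2,3: same thread (A). No race.
Steps 3,4: A(r=-,w=y) vs C(r=x,w=x). No conflict.
Steps 4,5: same thread (C). No race.
Steps 5,6: same thread (C). No race.
Steps 6,7: C(r=x,w=x) vs B(r=y,w=y). No conflict.

Answer: no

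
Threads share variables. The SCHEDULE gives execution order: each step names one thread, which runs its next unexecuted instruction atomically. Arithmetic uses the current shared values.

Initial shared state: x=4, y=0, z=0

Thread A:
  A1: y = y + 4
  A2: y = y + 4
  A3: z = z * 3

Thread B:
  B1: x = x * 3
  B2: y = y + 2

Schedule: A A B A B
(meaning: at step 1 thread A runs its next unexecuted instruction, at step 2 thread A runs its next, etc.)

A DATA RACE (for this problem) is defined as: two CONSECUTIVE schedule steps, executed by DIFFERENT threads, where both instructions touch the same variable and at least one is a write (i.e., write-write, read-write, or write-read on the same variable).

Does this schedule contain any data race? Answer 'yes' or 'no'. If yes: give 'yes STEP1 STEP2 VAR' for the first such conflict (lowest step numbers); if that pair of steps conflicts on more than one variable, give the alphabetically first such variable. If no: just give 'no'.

Answer: no

Derivation:
Steps 1,2: same thread (A). No race.
Steps 2,3: A(r=y,w=y) vs B(r=x,w=x). No conflict.
Steps 3,4: B(r=x,w=x) vs A(r=z,w=z). No conflict.
Steps 4,5: A(r=z,w=z) vs B(r=y,w=y). No conflict.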